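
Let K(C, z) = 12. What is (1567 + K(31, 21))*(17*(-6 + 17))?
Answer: 295273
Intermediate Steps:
(1567 + K(31, 21))*(17*(-6 + 17)) = (1567 + 12)*(17*(-6 + 17)) = 1579*(17*11) = 1579*187 = 295273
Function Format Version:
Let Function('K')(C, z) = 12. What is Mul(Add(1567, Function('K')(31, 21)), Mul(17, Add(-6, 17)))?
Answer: 295273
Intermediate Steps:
Mul(Add(1567, Function('K')(31, 21)), Mul(17, Add(-6, 17))) = Mul(Add(1567, 12), Mul(17, Add(-6, 17))) = Mul(1579, Mul(17, 11)) = Mul(1579, 187) = 295273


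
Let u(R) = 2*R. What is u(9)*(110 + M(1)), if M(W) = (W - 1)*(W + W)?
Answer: 1980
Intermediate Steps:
M(W) = 2*W*(-1 + W) (M(W) = (-1 + W)*(2*W) = 2*W*(-1 + W))
u(9)*(110 + M(1)) = (2*9)*(110 + 2*1*(-1 + 1)) = 18*(110 + 2*1*0) = 18*(110 + 0) = 18*110 = 1980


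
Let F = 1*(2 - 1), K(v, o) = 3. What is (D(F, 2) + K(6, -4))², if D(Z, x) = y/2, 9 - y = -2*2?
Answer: 361/4 ≈ 90.250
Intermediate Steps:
y = 13 (y = 9 - (-2)*2 = 9 - 1*(-4) = 9 + 4 = 13)
F = 1 (F = 1*1 = 1)
D(Z, x) = 13/2
(D(F, 2) + K(6, -4))² = (13/2 + 3)² = (19/2)² = 361/4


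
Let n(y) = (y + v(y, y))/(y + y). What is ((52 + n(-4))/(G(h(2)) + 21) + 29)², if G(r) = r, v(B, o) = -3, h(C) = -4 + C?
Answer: 23338561/23104 ≈ 1010.2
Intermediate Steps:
n(y) = (-3 + y)/(2*y) (n(y) = (y - 3)/(y + y) = (-3 + y)/((2*y)) = (-3 + y)*(1/(2*y)) = (-3 + y)/(2*y))
((52 + n(-4))/(G(h(2)) + 21) + 29)² = ((52 + (½)*(-3 - 4)/(-4))/((-4 + 2) + 21) + 29)² = ((52 + (½)*(-¼)*(-7))/(-2 + 21) + 29)² = ((52 + 7/8)/19 + 29)² = ((423/8)*(1/19) + 29)² = (423/152 + 29)² = (4831/152)² = 23338561/23104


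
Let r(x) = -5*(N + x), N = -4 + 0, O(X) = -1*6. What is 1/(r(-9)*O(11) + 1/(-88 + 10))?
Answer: -78/30421 ≈ -0.0025640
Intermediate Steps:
O(X) = -6
N = -4
r(x) = 20 - 5*x (r(x) = -5*(-4 + x) = 20 - 5*x)
1/(r(-9)*O(11) + 1/(-88 + 10)) = 1/((20 - 5*(-9))*(-6) + 1/(-88 + 10)) = 1/((20 + 45)*(-6) + 1/(-78)) = 1/(65*(-6) - 1/78) = 1/(-390 - 1/78) = 1/(-30421/78) = -78/30421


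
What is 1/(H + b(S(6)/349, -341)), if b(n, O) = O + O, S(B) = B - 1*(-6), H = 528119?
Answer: 1/527437 ≈ 1.8960e-6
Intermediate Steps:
S(B) = 6 + B (S(B) = B + 6 = 6 + B)
b(n, O) = 2*O
1/(H + b(S(6)/349, -341)) = 1/(528119 + 2*(-341)) = 1/(528119 - 682) = 1/527437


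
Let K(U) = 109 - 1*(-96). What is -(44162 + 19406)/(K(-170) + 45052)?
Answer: -63568/45257 ≈ -1.4046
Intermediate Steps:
K(U) = 205 (K(U) = 109 + 96 = 205)
-(44162 + 19406)/(K(-170) + 45052) = -(44162 + 19406)/(205 + 45052) = -63568/45257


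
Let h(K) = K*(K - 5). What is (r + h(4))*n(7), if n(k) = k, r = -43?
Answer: -329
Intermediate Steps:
h(K) = K*(-5 + K)
(r + h(4))*n(7) = (-43 + 4*(-5 + 4))*7 = (-43 + 4*(-1))*7 = (-43 - 4)*7 = -47*7 = -329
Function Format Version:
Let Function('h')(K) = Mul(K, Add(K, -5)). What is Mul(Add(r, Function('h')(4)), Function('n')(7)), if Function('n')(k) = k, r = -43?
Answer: -329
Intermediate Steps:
Function('h')(K) = Mul(K, Add(-5, K))
Mul(Add(r, Function('h')(4)), Function('n')(7)) = Mul(Add(-43, Mul(4, Add(-5, 4))), 7) = Mul(Add(-43, Mul(4, -1)), 7) = Mul(Add(-43, -4), 7) = Mul(-47, 7) = -329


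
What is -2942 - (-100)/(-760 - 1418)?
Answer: -3203888/1089 ≈ -2942.0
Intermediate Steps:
-2942 - (-100)/(-760 - 1418) = -2942 - (-100)/(-2178) = -2942 - (-100)*(-1)/2178 = -2942 - 1*50/1089 = -2942 - 50/1089 = -3203888/1089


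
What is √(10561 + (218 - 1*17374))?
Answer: I*√6595 ≈ 81.21*I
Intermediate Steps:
√(10561 + (218 - 1*17374)) = √(10561 + (218 - 17374)) = √(10561 - 17156) = √(-6595) = I*√6595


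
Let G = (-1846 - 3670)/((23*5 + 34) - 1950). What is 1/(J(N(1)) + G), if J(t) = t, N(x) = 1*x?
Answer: 1801/7317 ≈ 0.24614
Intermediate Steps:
N(x) = x
G = 5516/1801 (G = -5516/((115 + 34) - 1950) = -5516/(149 - 1950) = -5516/(-1801) = -5516*(-1/1801) = 5516/1801 ≈ 3.0627)
1/(J(N(1)) + G) = 1/(1 + 5516/1801) = 1/(7317/1801) = 1801/7317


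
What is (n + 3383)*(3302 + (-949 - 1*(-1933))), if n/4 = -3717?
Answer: -49224710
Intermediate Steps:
n = -14868 (n = 4*(-3717) = -14868)
(n + 3383)*(3302 + (-949 - 1*(-1933))) = (-14868 + 3383)*(3302 + (-949 - 1*(-1933))) = -11485*(3302 + (-949 + 1933)) = -11485*(3302 + 984) = -11485*4286 = -49224710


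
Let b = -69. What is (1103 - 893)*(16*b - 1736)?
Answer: -596400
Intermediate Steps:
(1103 - 893)*(16*b - 1736) = (1103 - 893)*(16*(-69) - 1736) = 210*(-1104 - 1736) = 210*(-2840) = -596400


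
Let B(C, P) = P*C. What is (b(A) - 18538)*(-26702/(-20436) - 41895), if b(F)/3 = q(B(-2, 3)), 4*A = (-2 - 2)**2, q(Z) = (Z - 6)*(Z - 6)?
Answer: 298101194479/393 ≈ 7.5853e+8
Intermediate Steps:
B(C, P) = C*P
q(Z) = (-6 + Z)**2 (q(Z) = (-6 + Z)*(-6 + Z) = (-6 + Z)**2)
A = 4 (A = (-2 - 2)**2/4 = (1/4)*(-4)**2 = (1/4)*16 = 4)
b(F) = 432 (b(F) = 3*(-6 - 2*3)**2 = 3*(-6 - 6)**2 = 3*(-12)**2 = 3*144 = 432)
(b(A) - 18538)*(-26702/(-20436) - 41895) = (432 - 18538)*(-26702/(-20436) - 41895) = -18106*(-26702*(-1/20436) - 41895) = -18106*(1027/786 - 41895) = -18106*(-32928443/786) = 298101194479/393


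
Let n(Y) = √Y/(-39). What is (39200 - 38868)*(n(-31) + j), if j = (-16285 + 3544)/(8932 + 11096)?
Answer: -352501/1669 - 332*I*√31/39 ≈ -211.2 - 47.397*I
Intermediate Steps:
j = -4247/6676 (j = -12741/20028 = -12741*1/20028 = -4247/6676 ≈ -0.63616)
n(Y) = -√Y/39
(39200 - 38868)*(n(-31) + j) = (39200 - 38868)*(-I*√31/39 - 4247/6676) = 332*(-I*√31/39 - 4247/6676) = 332*(-4247/6676 - I*√31/39) = -352501/1669 - 332*I*√31/39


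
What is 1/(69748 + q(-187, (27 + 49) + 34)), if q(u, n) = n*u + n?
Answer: 1/49288 ≈ 2.0289e-5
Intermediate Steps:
q(u, n) = n + n*u
1/(69748 + q(-187, (27 + 49) + 34)) = 1/(69748 + ((27 + 49) + 34)*(1 - 187)) = 1/(69748 + (76 + 34)*(-186)) = 1/(69748 + 110*(-186)) = 1/(69748 - 20460) = 1/49288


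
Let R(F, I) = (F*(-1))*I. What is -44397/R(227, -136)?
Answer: -44397/30872 ≈ -1.4381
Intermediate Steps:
R(F, I) = -F*I (R(F, I) = (-F)*I = -F*I)
-44397/R(227, -136) = -44397/((-1*227*(-136))) = -44397/30872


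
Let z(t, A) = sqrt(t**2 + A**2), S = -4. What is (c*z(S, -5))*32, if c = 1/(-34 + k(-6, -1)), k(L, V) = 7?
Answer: -32*sqrt(41)/27 ≈ -7.5889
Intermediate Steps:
c = -1/27 (c = 1/(-34 + 7) = 1/(-27) = -1/27 ≈ -0.037037)
z(t, A) = sqrt(A**2 + t**2)
(c*z(S, -5))*32 = -sqrt((-5)**2 + (-4)**2)/27*32 = -sqrt(25 + 16)/27*32 = -sqrt(41)/27*32 = -32*sqrt(41)/27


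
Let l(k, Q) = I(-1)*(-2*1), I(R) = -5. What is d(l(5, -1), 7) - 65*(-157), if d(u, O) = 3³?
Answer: 10232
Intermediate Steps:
l(k, Q) = 10 (l(k, Q) = -(-10) = -5*(-2) = 10)
d(u, O) = 27
d(l(5, -1), 7) - 65*(-157) = 27 - 65*(-157) = 27 + 10205 = 10232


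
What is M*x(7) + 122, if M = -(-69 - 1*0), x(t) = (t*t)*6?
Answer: 20408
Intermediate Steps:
x(t) = 6*t² (x(t) = t²*6 = 6*t²)
M = 69 (M = -(-69 + 0) = -1*(-69) = 69)
M*x(7) + 122 = 69*(6*7²) + 122 = 69*(6*49) + 122 = 69*294 + 122 = 20286 + 122 = 20408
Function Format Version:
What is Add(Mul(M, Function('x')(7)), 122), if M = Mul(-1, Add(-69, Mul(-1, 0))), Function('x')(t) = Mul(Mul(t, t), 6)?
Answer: 20408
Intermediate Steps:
Function('x')(t) = Mul(6, Pow(t, 2)) (Function('x')(t) = Mul(Pow(t, 2), 6) = Mul(6, Pow(t, 2)))
M = 69 (M = Mul(-1, Add(-69, 0)) = Mul(-1, -69) = 69)
Add(Mul(M, Function('x')(7)), 122) = Add(Mul(69, Mul(6, Pow(7, 2))), 122) = Add(Mul(69, Mul(6, 49)), 122) = Add(Mul(69, 294), 122) = Add(20286, 122) = 20408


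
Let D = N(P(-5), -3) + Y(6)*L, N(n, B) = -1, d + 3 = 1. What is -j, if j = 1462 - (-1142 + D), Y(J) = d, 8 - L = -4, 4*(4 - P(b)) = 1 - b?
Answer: -2629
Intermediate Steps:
P(b) = 15/4 + b/4 (P(b) = 4 - (1 - b)/4 = 4 + (-¼ + b/4) = 15/4 + b/4)
L = 12 (L = 8 - 1*(-4) = 8 + 4 = 12)
d = -2 (d = -3 + 1 = -2)
Y(J) = -2
D = -25 (D = -1 - 2*12 = -1 - 24 = -25)
j = 2629 (j = 1462 - (-1142 - 25) = 1462 - 1*(-1167) = 1462 + 1167 = 2629)
-j = -1*2629 = -2629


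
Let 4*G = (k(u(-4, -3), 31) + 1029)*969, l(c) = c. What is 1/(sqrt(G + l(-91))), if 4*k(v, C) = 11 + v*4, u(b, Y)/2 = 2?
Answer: 4*sqrt(4013111)/4013111 ≈ 0.0019967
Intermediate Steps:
u(b, Y) = 4 (u(b, Y) = 2*2 = 4)
k(v, C) = 11/4 + v (k(v, C) = (11 + v*4)/4 = (11 + 4*v)/4 = 11/4 + v)
G = 4014567/16 (G = (((11/4 + 4) + 1029)*969)/4 = ((27/4 + 1029)*969)/4 = ((4143/4)*969)/4 = (1/4)*(4014567/4) = 4014567/16 ≈ 2.5091e+5)
1/(sqrt(G + l(-91))) = 1/(sqrt(4014567/16 - 91)) = 1/(sqrt(4013111/16)) = 1/(sqrt(4013111)/4) = 4*sqrt(4013111)/4013111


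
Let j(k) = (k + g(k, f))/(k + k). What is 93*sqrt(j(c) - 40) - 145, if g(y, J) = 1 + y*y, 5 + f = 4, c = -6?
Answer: -145 + 31*I*sqrt(1533)/2 ≈ -145.0 + 606.88*I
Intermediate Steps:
f = -1 (f = -5 + 4 = -1)
g(y, J) = 1 + y**2
j(k) = (1 + k + k**2)/(2*k) (j(k) = (k + (1 + k**2))/(k + k) = (1 + k + k**2)/((2*k)) = (1 + k + k**2)*(1/(2*k)) = (1 + k + k**2)/(2*k))
93*sqrt(j(c) - 40) - 145 = 93*sqrt((1/2)*(1 - 6 + (-6)**2)/(-6) - 40) - 145 = 93*sqrt((1/2)*(-1/6)*(1 - 6 + 36) - 40) - 145 = 93*sqrt((1/2)*(-1/6)*31 - 40) - 145 = 93*sqrt(-31/12 - 40) - 145 = 93*sqrt(-511/12) - 145 = 93*(I*sqrt(1533)/6) - 145 = 31*I*sqrt(1533)/2 - 145 = -145 + 31*I*sqrt(1533)/2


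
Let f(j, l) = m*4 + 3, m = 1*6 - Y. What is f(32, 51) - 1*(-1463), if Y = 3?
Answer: 1478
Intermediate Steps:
m = 3 (m = 1*6 - 1*3 = 6 - 3 = 3)
f(j, l) = 15 (f(j, l) = 3*4 + 3 = 12 + 3 = 15)
f(32, 51) - 1*(-1463) = 15 - 1*(-1463) = 15 + 1463 = 1478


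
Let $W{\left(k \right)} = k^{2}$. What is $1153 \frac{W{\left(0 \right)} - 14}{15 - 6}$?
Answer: $- \frac{16142}{9} \approx -1793.6$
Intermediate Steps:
$1153 \frac{W{\left(0 \right)} - 14}{15 - 6} = 1153 \frac{0^{2} - 14}{15 - 6} = 1153 \frac{0 - 14}{9} = 1153 \left(\left(-14\right) \frac{1}{9}\right) = 1153 \left(- \frac{14}{9}\right) = - \frac{16142}{9}$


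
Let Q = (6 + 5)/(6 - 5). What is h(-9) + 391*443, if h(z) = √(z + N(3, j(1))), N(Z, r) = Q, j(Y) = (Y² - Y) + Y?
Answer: 173213 + √2 ≈ 1.7321e+5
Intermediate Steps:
Q = 11 (Q = 11/1 = 11*1 = 11)
j(Y) = Y²
N(Z, r) = 11
h(z) = √(11 + z) (h(z) = √(z + 11) = √(11 + z))
h(-9) + 391*443 = √(11 - 9) + 391*443 = √2 + 173213 = 173213 + √2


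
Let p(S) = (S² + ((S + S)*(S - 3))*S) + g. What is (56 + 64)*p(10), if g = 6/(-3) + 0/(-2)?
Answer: 179760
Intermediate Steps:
g = -2 (g = 6*(-⅓) + 0*(-½) = -2 + 0 = -2)
p(S) = -2 + S² + 2*S²*(-3 + S) (p(S) = (S² + ((S + S)*(S - 3))*S) - 2 = (S² + ((2*S)*(-3 + S))*S) - 2 = (S² + (2*S*(-3 + S))*S) - 2 = (S² + 2*S²*(-3 + S)) - 2 = -2 + S² + 2*S²*(-3 + S))
(56 + 64)*p(10) = (56 + 64)*(-2 - 5*10² + 2*10³) = 120*(-2 - 5*100 + 2*1000) = 120*(-2 - 500 + 2000) = 120*1498 = 179760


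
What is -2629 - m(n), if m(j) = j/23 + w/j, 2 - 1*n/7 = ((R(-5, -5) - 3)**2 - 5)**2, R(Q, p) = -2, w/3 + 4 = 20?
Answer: -80349081/32039 ≈ -2507.9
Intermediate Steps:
w = 48 (w = -12 + 3*20 = -12 + 60 = 48)
n = -2786 (n = 14 - 7*((-2 - 3)**2 - 5)**2 = 14 - 7*((-5)**2 - 5)**2 = 14 - 7*(25 - 5)**2 = 14 - 7*20**2 = 14 - 7*400 = 14 - 2800 = -2786)
m(j) = 48/j + j/23 (m(j) = j/23 + 48/j = 48/j + j/23)
-2629 - m(n) = -2629 - (48/(-2786) + (1/23)*(-2786)) = -2629 - (48*(-1/2786) - 2786/23) = -2629 - (-24/1393 - 2786/23) = -2629 - 1*(-3881450/32039) = -2629 + 3881450/32039 = -80349081/32039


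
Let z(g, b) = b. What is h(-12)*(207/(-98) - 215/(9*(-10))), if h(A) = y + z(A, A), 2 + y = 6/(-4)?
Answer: -1891/441 ≈ -4.2880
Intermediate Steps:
y = -7/2 (y = -2 + 6/(-4) = -2 + 6*(-¼) = -2 - 3/2 = -7/2 ≈ -3.5000)
h(A) = -7/2 + A
h(-12)*(207/(-98) - 215/(9*(-10))) = (-7/2 - 12)*(207/(-98) - 215/(9*(-10))) = -31*(207*(-1/98) - 215/(-90))/2 = -31*(-207/98 - 215*(-1/90))/2 = -31*(-207/98 + 43/18)/2 = -31/2*122/441 = -1891/441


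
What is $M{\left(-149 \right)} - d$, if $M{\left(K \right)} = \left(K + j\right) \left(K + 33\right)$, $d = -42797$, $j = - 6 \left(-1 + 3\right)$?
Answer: $61473$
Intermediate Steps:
$j = -12$ ($j = \left(-6\right) 2 = -12$)
$M{\left(K \right)} = \left(-12 + K\right) \left(33 + K\right)$ ($M{\left(K \right)} = \left(K - 12\right) \left(K + 33\right) = \left(-12 + K\right) \left(33 + K\right)$)
$M{\left(-149 \right)} - d = \left(-396 + \left(-149\right)^{2} + 21 \left(-149\right)\right) - -42797 = \left(-396 + 22201 - 3129\right) + 42797 = 18676 + 42797 = 61473$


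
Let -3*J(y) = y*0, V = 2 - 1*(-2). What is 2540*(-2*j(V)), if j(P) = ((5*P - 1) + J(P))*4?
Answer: -386080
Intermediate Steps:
V = 4 (V = 2 + 2 = 4)
J(y) = 0 (J(y) = -y*0/3 = -1/3*0 = 0)
j(P) = -4 + 20*P (j(P) = ((5*P - 1) + 0)*4 = ((-1 + 5*P) + 0)*4 = (-1 + 5*P)*4 = -4 + 20*P)
2540*(-2*j(V)) = 2540*(-2*(-4 + 20*4)) = 2540*(-2*(-4 + 80)) = 2540*(-2*76) = 2540*(-152) = -386080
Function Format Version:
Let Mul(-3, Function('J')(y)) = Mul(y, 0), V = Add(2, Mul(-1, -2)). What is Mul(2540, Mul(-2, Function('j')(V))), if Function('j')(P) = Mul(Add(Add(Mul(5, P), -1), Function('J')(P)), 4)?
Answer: -386080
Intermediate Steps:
V = 4 (V = Add(2, 2) = 4)
Function('J')(y) = 0 (Function('J')(y) = Mul(Rational(-1, 3), Mul(y, 0)) = Mul(Rational(-1, 3), 0) = 0)
Function('j')(P) = Add(-4, Mul(20, P)) (Function('j')(P) = Mul(Add(Add(Mul(5, P), -1), 0), 4) = Mul(Add(Add(-1, Mul(5, P)), 0), 4) = Mul(Add(-1, Mul(5, P)), 4) = Add(-4, Mul(20, P)))
Mul(2540, Mul(-2, Function('j')(V))) = Mul(2540, Mul(-2, Add(-4, Mul(20, 4)))) = Mul(2540, Mul(-2, Add(-4, 80))) = Mul(2540, Mul(-2, 76)) = Mul(2540, -152) = -386080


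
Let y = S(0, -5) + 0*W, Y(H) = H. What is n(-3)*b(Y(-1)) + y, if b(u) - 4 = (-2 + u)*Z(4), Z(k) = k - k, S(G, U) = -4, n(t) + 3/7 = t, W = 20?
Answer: -124/7 ≈ -17.714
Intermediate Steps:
n(t) = -3/7 + t
Z(k) = 0
y = -4 (y = -4 + 0*20 = -4 + 0 = -4)
b(u) = 4 (b(u) = 4 + (-2 + u)*0 = 4 + 0 = 4)
n(-3)*b(Y(-1)) + y = (-3/7 - 3)*4 - 4 = -24/7*4 - 4 = -96/7 - 4 = -124/7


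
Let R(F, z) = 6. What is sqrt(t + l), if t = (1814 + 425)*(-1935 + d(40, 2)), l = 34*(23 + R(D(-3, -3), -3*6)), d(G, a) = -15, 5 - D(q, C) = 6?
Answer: 2*I*sqrt(1091266) ≈ 2089.3*I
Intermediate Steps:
D(q, C) = -1 (D(q, C) = 5 - 1*6 = 5 - 6 = -1)
l = 986 (l = 34*(23 + 6) = 34*29 = 986)
t = -4366050 (t = (1814 + 425)*(-1935 - 15) = 2239*(-1950) = -4366050)
sqrt(t + l) = sqrt(-4366050 + 986) = sqrt(-4365064) = 2*I*sqrt(1091266)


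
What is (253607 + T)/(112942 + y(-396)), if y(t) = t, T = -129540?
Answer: 124067/112546 ≈ 1.1024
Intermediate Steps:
(253607 + T)/(112942 + y(-396)) = (253607 - 129540)/(112942 - 396) = 124067/112546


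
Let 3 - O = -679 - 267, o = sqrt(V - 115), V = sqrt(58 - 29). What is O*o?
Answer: 949*sqrt(-115 + sqrt(29)) ≈ 9935.8*I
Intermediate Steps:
V = sqrt(29) ≈ 5.3852
o = sqrt(-115 + sqrt(29)) (o = sqrt(sqrt(29) - 115) = sqrt(-115 + sqrt(29)) ≈ 10.47*I)
O = 949 (O = 3 - (-679 - 267) = 3 - 1*(-946) = 3 + 946 = 949)
O*o = 949*sqrt(-115 + sqrt(29))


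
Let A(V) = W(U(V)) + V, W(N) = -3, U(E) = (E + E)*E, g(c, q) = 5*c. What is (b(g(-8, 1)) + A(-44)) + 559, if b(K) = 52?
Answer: 564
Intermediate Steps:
U(E) = 2*E² (U(E) = (2*E)*E = 2*E²)
A(V) = -3 + V
(b(g(-8, 1)) + A(-44)) + 559 = (52 + (-3 - 44)) + 559 = (52 - 47) + 559 = 5 + 559 = 564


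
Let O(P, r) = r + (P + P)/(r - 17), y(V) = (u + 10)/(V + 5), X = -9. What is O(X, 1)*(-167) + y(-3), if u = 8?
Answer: -2767/8 ≈ -345.88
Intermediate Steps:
y(V) = 18/(5 + V) (y(V) = (8 + 10)/(V + 5) = 18/(5 + V))
O(P, r) = r + 2*P/(-17 + r) (O(P, r) = r + (2*P)/(-17 + r) = r + 2*P/(-17 + r))
O(X, 1)*(-167) + y(-3) = ((1² - 17*1 + 2*(-9))/(-17 + 1))*(-167) + 18/(5 - 3) = ((1 - 17 - 18)/(-16))*(-167) + 18/2 = -1/16*(-34)*(-167) + 18*(½) = (17/8)*(-167) + 9 = -2839/8 + 9 = -2767/8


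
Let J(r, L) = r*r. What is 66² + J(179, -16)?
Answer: 36397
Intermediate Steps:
J(r, L) = r²
66² + J(179, -16) = 66² + 179² = 4356 + 32041 = 36397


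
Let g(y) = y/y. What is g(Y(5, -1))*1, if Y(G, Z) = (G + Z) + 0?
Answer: 1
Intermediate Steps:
Y(G, Z) = G + Z
g(y) = 1
g(Y(5, -1))*1 = 1*1 = 1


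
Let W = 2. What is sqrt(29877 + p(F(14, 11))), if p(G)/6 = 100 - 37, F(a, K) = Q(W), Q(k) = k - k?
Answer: sqrt(30255) ≈ 173.94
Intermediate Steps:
Q(k) = 0
F(a, K) = 0
p(G) = 378 (p(G) = 6*(100 - 37) = 6*63 = 378)
sqrt(29877 + p(F(14, 11))) = sqrt(29877 + 378) = sqrt(30255)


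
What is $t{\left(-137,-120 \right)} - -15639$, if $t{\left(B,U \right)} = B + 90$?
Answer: $15592$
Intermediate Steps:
$t{\left(B,U \right)} = 90 + B$
$t{\left(-137,-120 \right)} - -15639 = \left(90 - 137\right) - -15639 = -47 + 15639 = 15592$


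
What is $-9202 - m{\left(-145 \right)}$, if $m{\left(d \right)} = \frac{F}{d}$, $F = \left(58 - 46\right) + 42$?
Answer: $- \frac{1334236}{145} \approx -9201.6$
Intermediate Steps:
$F = 54$ ($F = 12 + 42 = 54$)
$m{\left(d \right)} = \frac{54}{d}$
$-9202 - m{\left(-145 \right)} = -9202 - \frac{54}{-145} = -9202 - 54 \left(- \frac{1}{145}\right) = -9202 - - \frac{54}{145} = -9202 + \frac{54}{145} = - \frac{1334236}{145}$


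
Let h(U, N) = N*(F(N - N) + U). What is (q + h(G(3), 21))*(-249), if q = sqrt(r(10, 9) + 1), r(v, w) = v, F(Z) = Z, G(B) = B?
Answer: -15687 - 249*sqrt(11) ≈ -16513.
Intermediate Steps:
h(U, N) = N*U (h(U, N) = N*((N - N) + U) = N*(0 + U) = N*U)
q = sqrt(11) (q = sqrt(10 + 1) = sqrt(11) ≈ 3.3166)
(q + h(G(3), 21))*(-249) = (sqrt(11) + 21*3)*(-249) = (sqrt(11) + 63)*(-249) = (63 + sqrt(11))*(-249) = -15687 - 249*sqrt(11)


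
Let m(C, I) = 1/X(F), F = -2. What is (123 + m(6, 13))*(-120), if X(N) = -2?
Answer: -14700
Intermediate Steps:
m(C, I) = -½ (m(C, I) = 1/(-2) = -½)
(123 + m(6, 13))*(-120) = (123 - ½)*(-120) = (245/2)*(-120) = -14700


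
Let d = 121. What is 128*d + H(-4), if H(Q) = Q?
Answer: 15484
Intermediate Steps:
128*d + H(-4) = 128*121 - 4 = 15488 - 4 = 15484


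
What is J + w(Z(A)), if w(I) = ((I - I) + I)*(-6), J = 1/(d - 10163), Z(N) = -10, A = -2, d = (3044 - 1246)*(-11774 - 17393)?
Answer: 3147145739/52452429 ≈ 60.000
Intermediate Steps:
d = -52442266 (d = 1798*(-29167) = -52442266)
J = -1/52452429 (J = 1/(-52442266 - 10163) = 1/(-52452429) = -1/52452429 ≈ -1.9065e-8)
w(I) = -6*I (w(I) = (0 + I)*(-6) = I*(-6) = -6*I)
J + w(Z(A)) = -1/52452429 - 6*(-10) = -1/52452429 + 60 = 3147145739/52452429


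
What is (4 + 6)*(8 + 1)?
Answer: 90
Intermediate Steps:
(4 + 6)*(8 + 1) = 10*9 = 90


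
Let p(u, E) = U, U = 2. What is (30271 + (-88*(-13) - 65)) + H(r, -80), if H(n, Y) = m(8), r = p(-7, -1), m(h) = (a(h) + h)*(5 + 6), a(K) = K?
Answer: 31526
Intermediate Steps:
p(u, E) = 2
m(h) = 22*h (m(h) = (h + h)*(5 + 6) = (2*h)*11 = 22*h)
r = 2
H(n, Y) = 176 (H(n, Y) = 22*8 = 176)
(30271 + (-88*(-13) - 65)) + H(r, -80) = (30271 + (-88*(-13) - 65)) + 176 = (30271 + (1144 - 65)) + 176 = (30271 + 1079) + 176 = 31350 + 176 = 31526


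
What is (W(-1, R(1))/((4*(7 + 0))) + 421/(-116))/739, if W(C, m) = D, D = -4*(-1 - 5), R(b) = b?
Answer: -2251/600068 ≈ -0.0037512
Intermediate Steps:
D = 24 (D = -4*(-6) = 24)
W(C, m) = 24
(W(-1, R(1))/((4*(7 + 0))) + 421/(-116))/739 = (24/((4*(7 + 0))) + 421/(-116))/739 = (24/((4*7)) + 421*(-1/116))*(1/739) = (24/28 - 421/116)*(1/739) = (24*(1/28) - 421/116)*(1/739) = (6/7 - 421/116)*(1/739) = -2251/812*1/739 = -2251/600068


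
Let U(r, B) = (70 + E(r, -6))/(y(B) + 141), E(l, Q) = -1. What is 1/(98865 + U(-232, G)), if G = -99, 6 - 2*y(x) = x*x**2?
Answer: 323529/31985694631 ≈ 1.0115e-5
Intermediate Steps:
y(x) = 3 - x**3/2 (y(x) = 3 - x*x**2/2 = 3 - x**3/2)
U(r, B) = 69/(144 - B**3/2) (U(r, B) = (70 - 1)/((3 - B**3/2) + 141) = 69/(144 - B**3/2))
1/(98865 + U(-232, G)) = 1/(98865 - 138/(-288 + (-99)**3)) = 1/(98865 - 138/(-288 - 970299)) = 1/(98865 - 138/(-970587)) = 1/(98865 - 138*(-1/970587)) = 1/(98865 + 46/323529) = 1/(31985694631/323529) = 323529/31985694631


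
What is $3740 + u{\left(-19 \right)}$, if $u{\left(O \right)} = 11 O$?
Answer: $3531$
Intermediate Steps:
$3740 + u{\left(-19 \right)} = 3740 + 11 \left(-19\right) = 3740 - 209 = 3531$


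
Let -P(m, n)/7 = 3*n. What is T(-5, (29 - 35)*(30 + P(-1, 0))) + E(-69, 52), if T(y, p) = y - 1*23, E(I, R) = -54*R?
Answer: -2836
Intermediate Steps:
P(m, n) = -21*n
T(y, p) = -23 + y (T(y, p) = y - 23 = -23 + y)
T(-5, (29 - 35)*(30 + P(-1, 0))) + E(-69, 52) = (-23 - 5) - 54*52 = -28 - 2808 = -2836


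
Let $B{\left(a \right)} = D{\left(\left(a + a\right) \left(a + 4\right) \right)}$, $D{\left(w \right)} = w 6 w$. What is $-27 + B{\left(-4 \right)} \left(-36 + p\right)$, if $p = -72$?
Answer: $-27$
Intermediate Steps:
$D{\left(w \right)} = 6 w^{2}$ ($D{\left(w \right)} = 6 w w = 6 w^{2}$)
$B{\left(a \right)} = 24 a^{2} \left(4 + a\right)^{2}$ ($B{\left(a \right)} = 6 \left(\left(a + a\right) \left(a + 4\right)\right)^{2} = 6 \left(2 a \left(4 + a\right)\right)^{2} = 6 \cdot 4 a^{2} \left(4 + a\right)^{2} = 24 a^{2} \left(4 + a\right)^{2}$)
$-27 + B{\left(-4 \right)} \left(-36 + p\right) = -27 + 24 \left(-4\right)^{2} \left(4 - 4\right)^{2} \left(-36 - 72\right) = -27 + 24 \cdot 16 \cdot 0^{2} \left(-108\right) = -27 + 24 \cdot 16 \cdot 0 \left(-108\right) = -27 + 0 \left(-108\right) = -27 + 0 = -27$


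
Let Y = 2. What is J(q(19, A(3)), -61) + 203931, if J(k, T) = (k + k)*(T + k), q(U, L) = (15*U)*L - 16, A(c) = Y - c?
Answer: 421855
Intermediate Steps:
A(c) = 2 - c
q(U, L) = -16 + 15*L*U (q(U, L) = 15*L*U - 16 = -16 + 15*L*U)
J(k, T) = 2*k*(T + k) (J(k, T) = (2*k)*(T + k) = 2*k*(T + k))
J(q(19, A(3)), -61) + 203931 = 2*(-16 + 15*(2 - 1*3)*19)*(-61 + (-16 + 15*(2 - 1*3)*19)) + 203931 = 2*(-16 + 15*(2 - 3)*19)*(-61 + (-16 + 15*(2 - 3)*19)) + 203931 = 2*(-16 + 15*(-1)*19)*(-61 + (-16 + 15*(-1)*19)) + 203931 = 2*(-16 - 285)*(-61 + (-16 - 285)) + 203931 = 2*(-301)*(-61 - 301) + 203931 = 2*(-301)*(-362) + 203931 = 217924 + 203931 = 421855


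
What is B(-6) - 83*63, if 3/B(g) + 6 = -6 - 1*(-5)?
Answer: -36606/7 ≈ -5229.4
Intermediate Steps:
B(g) = -3/7 (B(g) = 3/(-6 + (-6 - 1*(-5))) = 3/(-6 + (-6 + 5)) = 3/(-6 - 1) = 3/(-7) = 3*(-⅐) = -3/7)
B(-6) - 83*63 = -3/7 - 83*63 = -3/7 - 5229 = -36606/7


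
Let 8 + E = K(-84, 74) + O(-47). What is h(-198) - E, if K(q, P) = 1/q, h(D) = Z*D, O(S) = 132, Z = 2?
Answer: -43679/84 ≈ -519.99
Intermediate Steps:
h(D) = 2*D
E = 10415/84 (E = -8 + (1/(-84) + 132) = -8 + (-1/84 + 132) = -8 + 11087/84 = 10415/84 ≈ 123.99)
h(-198) - E = 2*(-198) - 1*10415/84 = -396 - 10415/84 = -43679/84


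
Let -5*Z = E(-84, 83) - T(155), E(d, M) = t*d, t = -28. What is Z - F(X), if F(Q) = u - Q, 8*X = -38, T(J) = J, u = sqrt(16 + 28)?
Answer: -8883/20 - 2*sqrt(11) ≈ -450.78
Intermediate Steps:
u = 2*sqrt(11) (u = sqrt(44) = 2*sqrt(11) ≈ 6.6332)
E(d, M) = -28*d
X = -19/4 (X = (1/8)*(-38) = -19/4 ≈ -4.7500)
F(Q) = -Q + 2*sqrt(11) (F(Q) = 2*sqrt(11) - Q = -Q + 2*sqrt(11))
Z = -2197/5 (Z = -(-28*(-84) - 1*155)/5 = -(2352 - 155)/5 = -1/5*2197 = -2197/5 ≈ -439.40)
Z - F(X) = -2197/5 - (-1*(-19/4) + 2*sqrt(11)) = -2197/5 - (19/4 + 2*sqrt(11)) = -2197/5 + (-19/4 - 2*sqrt(11)) = -8883/20 - 2*sqrt(11)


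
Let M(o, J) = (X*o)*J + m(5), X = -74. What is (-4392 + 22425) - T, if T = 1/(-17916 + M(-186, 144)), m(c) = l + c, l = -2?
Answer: 35418669398/1964103 ≈ 18033.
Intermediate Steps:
m(c) = -2 + c
M(o, J) = 3 - 74*J*o (M(o, J) = (-74*o)*J + (-2 + 5) = -74*J*o + 3 = 3 - 74*J*o)
T = 1/1964103 (T = 1/(-17916 + (3 - 74*144*(-186))) = 1/(-17916 + (3 + 1982016)) = 1/(-17916 + 1982019) = 1/1964103 ≈ 5.0914e-7)
(-4392 + 22425) - T = (-4392 + 22425) - 1*1/1964103 = 18033 - 1/1964103 = 35418669398/1964103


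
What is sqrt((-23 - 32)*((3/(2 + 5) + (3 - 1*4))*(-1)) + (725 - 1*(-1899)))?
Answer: 2*sqrt(31759)/7 ≈ 50.917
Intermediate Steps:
sqrt((-23 - 32)*((3/(2 + 5) + (3 - 1*4))*(-1)) + (725 - 1*(-1899))) = sqrt(-55*(3/7 + (3 - 4))*(-1) + (725 + 1899)) = sqrt(-55*(3*(1/7) - 1)*(-1) + 2624) = sqrt(-55*(3/7 - 1)*(-1) + 2624) = sqrt(-(-220)*(-1)/7 + 2624) = sqrt(-55*4/7 + 2624) = sqrt(-220/7 + 2624) = sqrt(18148/7) = 2*sqrt(31759)/7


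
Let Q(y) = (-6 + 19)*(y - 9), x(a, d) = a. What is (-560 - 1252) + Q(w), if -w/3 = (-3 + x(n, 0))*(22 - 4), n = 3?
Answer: -1929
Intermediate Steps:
w = 0 (w = -3*(-3 + 3)*(22 - 4) = -0*18 = -3*0 = 0)
Q(y) = -117 + 13*y (Q(y) = 13*(-9 + y) = -117 + 13*y)
(-560 - 1252) + Q(w) = (-560 - 1252) + (-117 + 13*0) = -1812 + (-117 + 0) = -1812 - 117 = -1929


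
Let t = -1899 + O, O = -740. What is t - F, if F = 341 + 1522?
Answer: -4502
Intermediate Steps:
t = -2639 (t = -1899 - 740 = -2639)
F = 1863
t - F = -2639 - 1*1863 = -2639 - 1863 = -4502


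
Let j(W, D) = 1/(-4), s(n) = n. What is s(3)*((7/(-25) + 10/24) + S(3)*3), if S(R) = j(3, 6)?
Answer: -46/25 ≈ -1.8400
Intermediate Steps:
j(W, D) = -1/4
S(R) = -1/4
s(3)*((7/(-25) + 10/24) + S(3)*3) = 3*((7/(-25) + 10/24) - 1/4*3) = 3*((7*(-1/25) + 10*(1/24)) - 3/4) = 3*((-7/25 + 5/12) - 3/4) = 3*(41/300 - 3/4) = 3*(-46/75) = -46/25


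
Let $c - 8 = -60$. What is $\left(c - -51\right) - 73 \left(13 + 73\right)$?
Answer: $-6279$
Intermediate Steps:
$c = -52$ ($c = 8 - 60 = -52$)
$\left(c - -51\right) - 73 \left(13 + 73\right) = \left(-52 - -51\right) - 73 \left(13 + 73\right) = \left(-52 + 51\right) - 6278 = -1 - 6278 = -6279$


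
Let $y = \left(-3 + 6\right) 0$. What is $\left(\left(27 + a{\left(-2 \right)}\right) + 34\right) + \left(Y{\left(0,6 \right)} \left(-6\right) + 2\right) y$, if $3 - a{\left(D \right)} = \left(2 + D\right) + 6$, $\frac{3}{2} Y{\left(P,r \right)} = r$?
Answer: $58$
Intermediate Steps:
$Y{\left(P,r \right)} = \frac{2 r}{3}$
$y = 0$ ($y = 3 \cdot 0 = 0$)
$a{\left(D \right)} = -5 - D$ ($a{\left(D \right)} = 3 - \left(\left(2 + D\right) + 6\right) = 3 - \left(8 + D\right) = -5 - D$)
$\left(\left(27 + a{\left(-2 \right)}\right) + 34\right) + \left(Y{\left(0,6 \right)} \left(-6\right) + 2\right) y = \left(\left(27 - 3\right) + 34\right) + \left(\frac{2}{3} \cdot 6 \left(-6\right) + 2\right) 0 = \left(\left(27 + \left(-5 + 2\right)\right) + 34\right) + \left(4 \left(-6\right) + 2\right) 0 = \left(\left(27 - 3\right) + 34\right) + \left(-24 + 2\right) 0 = \left(24 + 34\right) - 0 = 58 + 0 = 58$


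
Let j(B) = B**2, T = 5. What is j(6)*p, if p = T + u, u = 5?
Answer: 360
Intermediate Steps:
p = 10 (p = 5 + 5 = 10)
j(6)*p = 6**2*10 = 36*10 = 360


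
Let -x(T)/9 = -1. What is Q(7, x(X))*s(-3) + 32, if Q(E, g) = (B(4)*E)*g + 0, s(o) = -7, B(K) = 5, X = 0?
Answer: -2173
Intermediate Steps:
x(T) = 9 (x(T) = -9*(-1) = 9)
Q(E, g) = 5*E*g (Q(E, g) = (5*E)*g + 0 = 5*E*g + 0 = 5*E*g)
Q(7, x(X))*s(-3) + 32 = (5*7*9)*(-7) + 32 = 315*(-7) + 32 = -2205 + 32 = -2173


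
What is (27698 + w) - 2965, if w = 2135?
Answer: 26868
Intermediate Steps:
(27698 + w) - 2965 = (27698 + 2135) - 2965 = 29833 - 2965 = 26868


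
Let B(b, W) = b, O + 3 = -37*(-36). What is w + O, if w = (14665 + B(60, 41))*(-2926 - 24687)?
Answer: -406600096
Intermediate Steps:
O = 1329 (O = -3 - 37*(-36) = -3 + 1332 = 1329)
w = -406601425 (w = (14665 + 60)*(-2926 - 24687) = 14725*(-27613) = -406601425)
w + O = -406601425 + 1329 = -406600096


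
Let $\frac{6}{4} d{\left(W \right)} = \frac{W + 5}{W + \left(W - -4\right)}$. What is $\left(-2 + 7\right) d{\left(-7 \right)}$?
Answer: $\frac{2}{3} \approx 0.66667$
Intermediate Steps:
$d{\left(W \right)} = \frac{2 \left(5 + W\right)}{3 \left(4 + 2 W\right)}$ ($d{\left(W \right)} = \frac{2 \frac{W + 5}{W + \left(W - -4\right)}}{3} = \frac{2 \frac{5 + W}{W + \left(W + 4\right)}}{3} = \frac{2 \frac{5 + W}{W + \left(4 + W\right)}}{3} = \frac{2 \frac{5 + W}{4 + 2 W}}{3} = \frac{2 \left(5 + W\right)}{3 \left(4 + 2 W\right)}$)
$\left(-2 + 7\right) d{\left(-7 \right)} = \left(-2 + 7\right) \frac{5 - 7}{3 \left(2 - 7\right)} = 5 \cdot \frac{1}{3} \frac{1}{-5} \left(-2\right) = 5 \cdot \frac{1}{3} \left(- \frac{1}{5}\right) \left(-2\right) = 5 \cdot \frac{2}{15} = \frac{2}{3}$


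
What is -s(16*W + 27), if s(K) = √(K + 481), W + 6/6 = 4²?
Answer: -2*√187 ≈ -27.350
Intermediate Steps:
W = 15 (W = -1 + 4² = -1 + 16 = 15)
s(K) = √(481 + K)
-s(16*W + 27) = -√(481 + (16*15 + 27)) = -√(481 + (240 + 27)) = -√(481 + 267) = -√748 = -2*√187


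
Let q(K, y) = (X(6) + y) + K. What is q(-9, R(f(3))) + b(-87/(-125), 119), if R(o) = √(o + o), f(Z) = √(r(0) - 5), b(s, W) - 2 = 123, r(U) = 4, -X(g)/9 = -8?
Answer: 189 + I ≈ 189.0 + 1.0*I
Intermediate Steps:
X(g) = 72 (X(g) = -9*(-8) = 72)
b(s, W) = 125 (b(s, W) = 2 + 123 = 125)
f(Z) = I (f(Z) = √(4 - 5) = √(-1) = I)
R(o) = √2*√o (R(o) = √(2*o) = √2*√o)
q(K, y) = 72 + K + y (q(K, y) = (72 + y) + K = 72 + K + y)
q(-9, R(f(3))) + b(-87/(-125), 119) = (72 - 9 + √2*√I) + 125 = (63 + √2*√I) + 125 = 188 + √2*√I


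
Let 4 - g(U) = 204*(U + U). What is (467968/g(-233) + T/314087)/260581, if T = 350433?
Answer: 45074407415/1945212599768549 ≈ 2.3172e-5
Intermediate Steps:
g(U) = 4 - 408*U (g(U) = 4 - 204*(U + U) = 4 - 204*2*U = 4 - 408*U)
(467968/g(-233) + T/314087)/260581 = (467968/(4 - 408*(-233)) + 350433/314087)/260581 = (467968/(4 + 95064) + 350433*(1/314087))*(1/260581) = (467968/95068 + 350433/314087)*(1/260581) = (467968*(1/95068) + 350433/314087)*(1/260581) = (116992/23767 + 350433/314087)*(1/260581) = (45074407415/7464905729)*(1/260581) = 45074407415/1945212599768549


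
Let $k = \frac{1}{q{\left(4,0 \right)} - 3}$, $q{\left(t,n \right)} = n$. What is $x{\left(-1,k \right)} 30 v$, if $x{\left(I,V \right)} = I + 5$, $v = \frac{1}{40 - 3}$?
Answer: $\frac{120}{37} \approx 3.2432$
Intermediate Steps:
$v = \frac{1}{37} \approx 0.027027$
$k = - \frac{1}{3}$ ($k = \frac{1}{0 - 3} = \frac{1}{-3} = - \frac{1}{3} \approx -0.33333$)
$x{\left(I,V \right)} = 5 + I$
$x{\left(-1,k \right)} 30 v = \left(5 - 1\right) 30 \cdot \frac{1}{37} = 4 \cdot 30 \cdot \frac{1}{37} = 120 \cdot \frac{1}{37} = \frac{120}{37}$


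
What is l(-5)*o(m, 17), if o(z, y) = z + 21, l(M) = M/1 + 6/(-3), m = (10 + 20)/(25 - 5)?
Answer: -315/2 ≈ -157.50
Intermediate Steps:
m = 3/2 (m = 30/20 = 30*(1/20) = 3/2 ≈ 1.5000)
l(M) = -2 + M (l(M) = M*1 + 6*(-1/3) = M - 2 = -2 + M)
o(z, y) = 21 + z
l(-5)*o(m, 17) = (-2 - 5)*(21 + 3/2) = -7*45/2 = -315/2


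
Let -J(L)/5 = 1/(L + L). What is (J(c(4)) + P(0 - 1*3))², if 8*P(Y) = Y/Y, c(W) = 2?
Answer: 81/64 ≈ 1.2656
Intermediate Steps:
J(L) = -5/(2*L) (J(L) = -5/(L + L) = -5*1/(2*L) = -5/(2*L))
P(Y) = ⅛ (P(Y) = (Y/Y)/8 = (⅛)*1 = ⅛)
(J(c(4)) + P(0 - 1*3))² = (-5/2/2 + ⅛)² = (-5/2*½ + ⅛)² = (-5/4 + ⅛)² = (-9/8)² = 81/64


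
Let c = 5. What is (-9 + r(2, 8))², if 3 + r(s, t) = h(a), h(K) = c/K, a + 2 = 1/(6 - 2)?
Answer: 10816/49 ≈ 220.73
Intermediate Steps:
a = -7/4 (a = -2 + 1/(6 - 2) = -2 + 1/4 = -2 + ¼ = -7/4 ≈ -1.7500)
h(K) = 5/K
r(s, t) = -41/7 (r(s, t) = -3 + 5/(-7/4) = -3 + 5*(-4/7) = -3 - 20/7 = -41/7)
(-9 + r(2, 8))² = (-9 - 41/7)² = (-104/7)² = 10816/49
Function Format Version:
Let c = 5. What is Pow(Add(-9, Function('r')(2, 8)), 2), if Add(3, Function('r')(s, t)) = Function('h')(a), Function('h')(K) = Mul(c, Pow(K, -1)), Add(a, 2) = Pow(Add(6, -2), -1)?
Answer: Rational(10816, 49) ≈ 220.73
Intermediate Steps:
a = Rational(-7, 4) (a = Add(-2, Pow(Add(6, -2), -1)) = Add(-2, Pow(4, -1)) = Add(-2, Rational(1, 4)) = Rational(-7, 4) ≈ -1.7500)
Function('h')(K) = Mul(5, Pow(K, -1))
Function('r')(s, t) = Rational(-41, 7) (Function('r')(s, t) = Add(-3, Mul(5, Pow(Rational(-7, 4), -1))) = Add(-3, Mul(5, Rational(-4, 7))) = Add(-3, Rational(-20, 7)) = Rational(-41, 7))
Pow(Add(-9, Function('r')(2, 8)), 2) = Pow(Add(-9, Rational(-41, 7)), 2) = Pow(Rational(-104, 7), 2) = Rational(10816, 49)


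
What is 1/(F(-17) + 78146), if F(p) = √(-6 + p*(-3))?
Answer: 78146/6106797271 - 3*√5/6106797271 ≈ 1.2795e-5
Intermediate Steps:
F(p) = √(-6 - 3*p)
1/(F(-17) + 78146) = 1/(√(-6 - 3*(-17)) + 78146) = 1/(√(-6 + 51) + 78146) = 1/(√45 + 78146) = 1/(3*√5 + 78146) = 1/(78146 + 3*√5)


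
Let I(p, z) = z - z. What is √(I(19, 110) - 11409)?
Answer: I*√11409 ≈ 106.81*I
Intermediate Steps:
I(p, z) = 0
√(I(19, 110) - 11409) = √(0 - 11409) = √(-11409) = I*√11409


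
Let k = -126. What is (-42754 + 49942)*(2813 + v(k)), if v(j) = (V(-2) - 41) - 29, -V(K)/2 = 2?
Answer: 19687932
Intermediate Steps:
V(K) = -4 (V(K) = -2*2 = -4)
v(j) = -74 (v(j) = (-4 - 41) - 29 = -45 - 29 = -74)
(-42754 + 49942)*(2813 + v(k)) = (-42754 + 49942)*(2813 - 74) = 7188*2739 = 19687932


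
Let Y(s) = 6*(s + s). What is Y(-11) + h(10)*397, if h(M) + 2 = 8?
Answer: 2250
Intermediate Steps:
h(M) = 6 (h(M) = -2 + 8 = 6)
Y(s) = 12*s (Y(s) = 6*(2*s) = 12*s)
Y(-11) + h(10)*397 = 12*(-11) + 6*397 = -132 + 2382 = 2250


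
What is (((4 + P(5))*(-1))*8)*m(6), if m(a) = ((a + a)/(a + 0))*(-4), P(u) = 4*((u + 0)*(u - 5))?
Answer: 256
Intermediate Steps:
P(u) = 4*u*(-5 + u) (P(u) = 4*(u*(-5 + u)) = 4*u*(-5 + u))
m(a) = -8 (m(a) = ((2*a)/a)*(-4) = 2*(-4) = -8)
(((4 + P(5))*(-1))*8)*m(6) = (((4 + 4*5*(-5 + 5))*(-1))*8)*(-8) = (((4 + 4*5*0)*(-1))*8)*(-8) = (((4 + 0)*(-1))*8)*(-8) = ((4*(-1))*8)*(-8) = -4*8*(-8) = -32*(-8) = 256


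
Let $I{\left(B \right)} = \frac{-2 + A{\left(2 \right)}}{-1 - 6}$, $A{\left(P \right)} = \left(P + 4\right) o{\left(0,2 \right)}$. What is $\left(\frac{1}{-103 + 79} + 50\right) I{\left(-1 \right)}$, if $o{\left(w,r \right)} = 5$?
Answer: $- \frac{1199}{6} \approx -199.83$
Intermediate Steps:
$A{\left(P \right)} = 20 + 5 P$ ($A{\left(P \right)} = \left(P + 4\right) 5 = \left(4 + P\right) 5 = 20 + 5 P$)
$I{\left(B \right)} = -4$ ($I{\left(B \right)} = \frac{-2 + \left(20 + 5 \cdot 2\right)}{-1 - 6} = \frac{-2 + \left(20 + 10\right)}{-7} = \left(-2 + 30\right) \left(- \frac{1}{7}\right) = 28 \left(- \frac{1}{7}\right) = -4$)
$\left(\frac{1}{-103 + 79} + 50\right) I{\left(-1 \right)} = \left(\frac{1}{-103 + 79} + 50\right) \left(-4\right) = \left(\frac{1}{-24} + 50\right) \left(-4\right) = \left(- \frac{1}{24} + 50\right) \left(-4\right) = \frac{1199}{24} \left(-4\right) = - \frac{1199}{6}$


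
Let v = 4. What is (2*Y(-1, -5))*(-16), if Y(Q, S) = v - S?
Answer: -288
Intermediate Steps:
Y(Q, S) = 4 - S
(2*Y(-1, -5))*(-16) = (2*(4 - 1*(-5)))*(-16) = (2*(4 + 5))*(-16) = (2*9)*(-16) = 18*(-16) = -288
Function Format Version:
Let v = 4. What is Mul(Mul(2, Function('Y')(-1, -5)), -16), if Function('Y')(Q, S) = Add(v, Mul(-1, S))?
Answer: -288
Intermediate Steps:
Function('Y')(Q, S) = Add(4, Mul(-1, S))
Mul(Mul(2, Function('Y')(-1, -5)), -16) = Mul(Mul(2, Add(4, Mul(-1, -5))), -16) = Mul(Mul(2, Add(4, 5)), -16) = Mul(Mul(2, 9), -16) = Mul(18, -16) = -288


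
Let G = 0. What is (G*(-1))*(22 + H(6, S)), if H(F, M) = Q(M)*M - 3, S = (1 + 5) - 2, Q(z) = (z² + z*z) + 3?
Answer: 0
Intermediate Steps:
Q(z) = 3 + 2*z² (Q(z) = (z² + z²) + 3 = 2*z² + 3 = 3 + 2*z²)
S = 4 (S = 6 - 2 = 4)
H(F, M) = -3 + M*(3 + 2*M²) (H(F, M) = (3 + 2*M²)*M - 3 = M*(3 + 2*M²) - 3 = -3 + M*(3 + 2*M²))
(G*(-1))*(22 + H(6, S)) = (0*(-1))*(22 + (-3 + 4*(3 + 2*4²))) = 0*(22 + (-3 + 4*(3 + 2*16))) = 0*(22 + (-3 + 4*(3 + 32))) = 0*(22 + (-3 + 4*35)) = 0*(22 + (-3 + 140)) = 0*(22 + 137) = 0*159 = 0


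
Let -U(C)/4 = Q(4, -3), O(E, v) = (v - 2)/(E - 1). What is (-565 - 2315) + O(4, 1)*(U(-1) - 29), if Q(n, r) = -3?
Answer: -8623/3 ≈ -2874.3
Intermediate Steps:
O(E, v) = (-2 + v)/(-1 + E)
U(C) = 12 (U(C) = -4*(-3) = 12)
(-565 - 2315) + O(4, 1)*(U(-1) - 29) = (-565 - 2315) + ((-2 + 1)/(-1 + 4))*(12 - 29) = -2880 + (-1/3)*(-17) = -2880 + ((⅓)*(-1))*(-17) = -2880 - ⅓*(-17) = -2880 + 17/3 = -8623/3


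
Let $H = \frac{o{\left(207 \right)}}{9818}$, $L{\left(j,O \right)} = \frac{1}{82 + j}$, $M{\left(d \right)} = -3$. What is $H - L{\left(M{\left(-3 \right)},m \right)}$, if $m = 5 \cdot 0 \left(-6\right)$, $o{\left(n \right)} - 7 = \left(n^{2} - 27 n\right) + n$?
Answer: $\frac{1475314}{387811} \approx 3.8042$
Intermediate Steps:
$o{\left(n \right)} = 7 + n^{2} - 26 n$ ($o{\left(n \right)} = 7 + \left(\left(n^{2} - 27 n\right) + n\right) = 7 + \left(n^{2} - 26 n\right) = 7 + n^{2} - 26 n$)
$m = 0$ ($m = 0 \left(-6\right) = 0$)
$H = \frac{18737}{4909}$ ($H = \frac{7 + 207^{2} - 5382}{9818} = \left(7 + 42849 - 5382\right) \frac{1}{9818} = 37474 \cdot \frac{1}{9818} = \frac{18737}{4909} \approx 3.8169$)
$H - L{\left(M{\left(-3 \right)},m \right)} = \frac{18737}{4909} - \frac{1}{82 - 3} = \frac{18737}{4909} - \frac{1}{79} = \frac{1475314}{387811}$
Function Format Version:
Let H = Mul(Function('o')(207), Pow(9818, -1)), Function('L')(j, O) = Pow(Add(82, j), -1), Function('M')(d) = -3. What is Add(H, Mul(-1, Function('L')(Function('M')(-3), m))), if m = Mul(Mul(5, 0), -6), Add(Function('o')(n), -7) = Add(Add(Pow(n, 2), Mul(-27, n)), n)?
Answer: Rational(1475314, 387811) ≈ 3.8042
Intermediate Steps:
Function('o')(n) = Add(7, Pow(n, 2), Mul(-26, n)) (Function('o')(n) = Add(7, Add(Add(Pow(n, 2), Mul(-27, n)), n)) = Add(7, Add(Pow(n, 2), Mul(-26, n))) = Add(7, Pow(n, 2), Mul(-26, n)))
m = 0 (m = Mul(0, -6) = 0)
H = Rational(18737, 4909) (H = Mul(Add(7, Pow(207, 2), Mul(-26, 207)), Pow(9818, -1)) = Mul(Add(7, 42849, -5382), Rational(1, 9818)) = Mul(37474, Rational(1, 9818)) = Rational(18737, 4909) ≈ 3.8169)
Add(H, Mul(-1, Function('L')(Function('M')(-3), m))) = Add(Rational(18737, 4909), Mul(-1, Pow(Add(82, -3), -1))) = Add(Rational(18737, 4909), Mul(-1, Pow(79, -1))) = Add(Rational(18737, 4909), Mul(-1, Rational(1, 79))) = Add(Rational(18737, 4909), Rational(-1, 79)) = Rational(1475314, 387811)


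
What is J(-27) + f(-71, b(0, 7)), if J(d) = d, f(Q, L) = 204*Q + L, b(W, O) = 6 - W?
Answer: -14505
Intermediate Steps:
f(Q, L) = L + 204*Q
J(-27) + f(-71, b(0, 7)) = -27 + ((6 - 1*0) + 204*(-71)) = -27 + ((6 + 0) - 14484) = -27 + (6 - 14484) = -27 - 14478 = -14505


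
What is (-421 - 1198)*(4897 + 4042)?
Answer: -14472241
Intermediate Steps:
(-421 - 1198)*(4897 + 4042) = -1619*8939 = -14472241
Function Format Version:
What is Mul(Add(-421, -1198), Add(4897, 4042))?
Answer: -14472241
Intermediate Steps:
Mul(Add(-421, -1198), Add(4897, 4042)) = Mul(-1619, 8939) = -14472241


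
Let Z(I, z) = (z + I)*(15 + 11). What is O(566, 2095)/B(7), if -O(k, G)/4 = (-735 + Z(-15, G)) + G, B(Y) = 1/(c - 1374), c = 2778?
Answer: -311351040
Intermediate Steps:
B(Y) = 1/1404 (B(Y) = 1/(2778 - 1374) = 1/1404)
Z(I, z) = 26*I + 26*z (Z(I, z) = (I + z)*26 = 26*I + 26*z)
O(k, G) = 4500 - 108*G (O(k, G) = -4*((-735 + (26*(-15) + 26*G)) + G) = -4*((-735 + (-390 + 26*G)) + G) = -4*((-1125 + 26*G) + G) = -4*(-1125 + 27*G) = 4500 - 108*G)
O(566, 2095)/B(7) = (4500 - 108*2095)/(1/1404) = (4500 - 226260)*1404 = -221760*1404 = -311351040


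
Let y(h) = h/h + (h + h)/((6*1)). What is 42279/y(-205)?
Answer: -126837/202 ≈ -627.91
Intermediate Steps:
y(h) = 1 + h/3 (y(h) = 1 + (2*h)/6 = 1 + (2*h)*(1/6) = 1 + h/3)
42279/y(-205) = 42279/(1 + (1/3)*(-205)) = 42279/(1 - 205/3) = 42279/(-202/3) = 42279*(-3/202) = -126837/202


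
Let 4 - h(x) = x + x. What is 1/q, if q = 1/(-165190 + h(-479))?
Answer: -164228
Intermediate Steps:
h(x) = 4 - 2*x (h(x) = 4 - (x + x) = 4 - 2*x)
q = -1/164228 (q = 1/(-165190 + (4 - 2*(-479))) = 1/(-165190 + (4 + 958)) = 1/(-165190 + 962) = 1/(-164228) = -1/164228 ≈ -6.0891e-6)
1/q = 1/(-1/164228) = -164228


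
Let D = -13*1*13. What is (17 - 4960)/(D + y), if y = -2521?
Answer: 4943/2690 ≈ 1.8375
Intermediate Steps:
D = -169 (D = -13*13 = -169)
(17 - 4960)/(D + y) = (17 - 4960)/(-169 - 2521) = -4943/(-2690) = -4943*(-1/2690) = 4943/2690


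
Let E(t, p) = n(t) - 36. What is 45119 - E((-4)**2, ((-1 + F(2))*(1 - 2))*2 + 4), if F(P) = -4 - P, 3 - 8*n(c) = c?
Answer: 361253/8 ≈ 45157.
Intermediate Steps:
n(c) = 3/8 - c/8
E(t, p) = -285/8 - t/8 (E(t, p) = (3/8 - t/8) - 36 = -285/8 - t/8)
45119 - E((-4)**2, ((-1 + F(2))*(1 - 2))*2 + 4) = 45119 - (-285/8 - 1/8*(-4)**2) = 45119 - (-285/8 - 1/8*16) = 45119 - (-285/8 - 2) = 45119 - 1*(-301/8) = 45119 + 301/8 = 361253/8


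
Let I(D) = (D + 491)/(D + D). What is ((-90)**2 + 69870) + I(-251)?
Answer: 19570350/251 ≈ 77970.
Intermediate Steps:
I(D) = (491 + D)/(2*D) (I(D) = (491 + D)/((2*D)) = (491 + D)*(1/(2*D)) = (491 + D)/(2*D))
((-90)**2 + 69870) + I(-251) = ((-90)**2 + 69870) + (1/2)*(491 - 251)/(-251) = (8100 + 69870) + (1/2)*(-1/251)*240 = 77970 - 120/251 = 19570350/251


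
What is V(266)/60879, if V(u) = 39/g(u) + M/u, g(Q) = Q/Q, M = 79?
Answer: 10453/16193814 ≈ 0.00064549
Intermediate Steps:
g(Q) = 1
V(u) = 39 + 79/u (V(u) = 39/1 + 79/u = 39*1 + 79/u = 39 + 79/u)
V(266)/60879 = (39 + 79/266)/60879 = (39 + 79*(1/266))*(1/60879) = (39 + 79/266)*(1/60879) = (10453/266)*(1/60879) = 10453/16193814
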